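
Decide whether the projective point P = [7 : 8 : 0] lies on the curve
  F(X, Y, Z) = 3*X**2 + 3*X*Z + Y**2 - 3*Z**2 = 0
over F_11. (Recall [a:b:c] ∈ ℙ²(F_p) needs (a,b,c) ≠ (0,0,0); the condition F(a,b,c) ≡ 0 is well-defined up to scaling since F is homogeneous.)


F(7,8,0) ≡ 2 (mod 11); P is NOT on the curve.

Evaluate F(7, 8, 0) term-by-term (mod 11).
  3*X**2 ↦ 3·49·1·1 = 147
  3*X*Z ↦ 3·7·1·0 = 0
  Y**2 ↦ 1·1·64·1 = 64
  -3*Z**2 ↦ -3·1·1·0 = 0
Sum: F(7, 8, 0) = (147) + (0) + (64) + (0) = 211.
Reducing mod 11: 211 ≡ 2 (mod 11).
Since F(a, b, c) ≡ 2 ≠ 0 (mod 11), P does NOT lie on the curve.


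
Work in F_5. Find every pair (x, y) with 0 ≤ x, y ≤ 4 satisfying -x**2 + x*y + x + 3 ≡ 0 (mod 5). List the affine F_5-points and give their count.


Affine F_5-points: {(1, 2), (2, 2), (3, 1), (4, 1)}; count = 4.

For each of the 25 pairs (x, y) ∈ F_5², evaluate f(x, y) mod 5. Record the zeros.
  x = 0: [0↦3, 1↦3, 2↦3, 3↦3, 4↦3]  zeros at y ∈ ∅
  x = 1: [0↦3, 1↦4, 2↦0, 3↦1, 4↦2]  zeros at y ∈ {2}
  x = 2: [0↦1, 1↦3, 2↦0, 3↦2, 4↦4]  zeros at y ∈ {2}
  x = 3: [0↦2, 1↦0, 2↦3, 3↦1, 4↦4]  zeros at y ∈ {1}
  x = 4: [0↦1, 1↦0, 2↦4, 3↦3, 4↦2]  zeros at y ∈ {1}
Collecting zeros: affine points = {(1, 2), (2, 2), (3, 1), (4, 1)}.
Total count |C(F_5)_aff| = 4.


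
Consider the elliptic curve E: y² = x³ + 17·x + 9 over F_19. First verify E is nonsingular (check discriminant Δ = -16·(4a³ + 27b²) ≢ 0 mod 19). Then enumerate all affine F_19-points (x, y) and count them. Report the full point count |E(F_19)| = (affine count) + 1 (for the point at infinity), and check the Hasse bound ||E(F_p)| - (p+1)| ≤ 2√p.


Affine points = {(0, 3), (0, 16), (3, 7), (3, 12), (6, 2), (6, 17), (8, 7), (8, 12), (9, 6), (9, 13), (10, 1), (10, 18), (11, 8), (11, 11), (16, 8), (16, 11), (17, 9), (17, 10)}; affine count = 18; |E(F_19)| = 19.

Discriminant check: Δ ∝ 4a³ + 27b² = 4·17³ + 27·9² = 4·4913 + 27·81 ≡ 8 (mod 19). Nonzero ⇒ E is nonsingular.
For each x ∈ F_19, compute rhs = x³ + 17·x + 9 mod 19, then count y ∈ F_19 with y² ≡ rhs.
  x = 0: rhs = 9, matching y values: 3, 16 (2 points).
  x = 1: rhs = 8, matching y values: none (0 points).
  x = 2: rhs = 13, matching y values: none (0 points).
  x = 3: rhs = 11, matching y values: 7, 12 (2 points).
  x = 4: rhs = 8, matching y values: none (0 points).
  x = 5: rhs = 10, matching y values: none (0 points).
  x = 6: rhs = 4, matching y values: 2, 17 (2 points).
  x = 7: rhs = 15, matching y values: none (0 points).
  x = 8: rhs = 11, matching y values: 7, 12 (2 points).
  x = 9: rhs = 17, matching y values: 6, 13 (2 points).
  x = 10: rhs = 1, matching y values: 1, 18 (2 points).
  x = 11: rhs = 7, matching y values: 8, 11 (2 points).
  x = 12: rhs = 3, matching y values: none (0 points).
  x = 13: rhs = 14, matching y values: none (0 points).
  x = 14: rhs = 8, matching y values: none (0 points).
  x = 15: rhs = 10, matching y values: none (0 points).
  x = 16: rhs = 7, matching y values: 8, 11 (2 points).
  x = 17: rhs = 5, matching y values: 9, 10 (2 points).
  x = 18: rhs = 10, matching y values: none (0 points).
Total affine count: 18.
Full point count |E(F_19)| = 18 + 1 = 19.
Hasse bound: |19 − (19+1)| = |-1| = 1 ≤ 2√19 ≈ 8.7178 ✓.


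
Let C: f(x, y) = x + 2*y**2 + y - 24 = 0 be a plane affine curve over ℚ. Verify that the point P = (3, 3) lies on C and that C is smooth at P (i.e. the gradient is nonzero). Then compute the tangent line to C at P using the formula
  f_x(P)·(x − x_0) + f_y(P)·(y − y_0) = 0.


Tangent line at P: x + 13*y - 42 = 0.

Step 1: f(3, 3) = 0, so P lies on C.
Step 2: partial derivatives
  f_x(x, y) = 1, f_y(x, y) = 4*y + 1.
  f_x(P) = 1, f_y(P) = 13 (gradient nonzero, so P is smooth).
Step 3: tangent line at P: 1·(x − 3) + 13·(y − 3) = 0.
Expanding: x + 13*y - 42 = 0.


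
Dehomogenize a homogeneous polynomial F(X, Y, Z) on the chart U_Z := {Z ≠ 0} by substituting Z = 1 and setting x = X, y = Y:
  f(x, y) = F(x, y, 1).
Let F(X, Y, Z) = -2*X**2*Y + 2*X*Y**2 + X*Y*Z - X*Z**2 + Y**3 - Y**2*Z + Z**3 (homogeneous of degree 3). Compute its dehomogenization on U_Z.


f(x, y) = -2*x**2*y + 2*x*y**2 + x*y - x + y**3 - y**2 + 1

On U_Z we set Z = 1. Each monomial c·X^i·Y^j·Z^k in F becomes c·x^i·y^j·1^k = c·x^i·y^j.
Substituting Z = 1: F(X, Y, 1) = -2*x**2*y + 2*x*y**2 + x*y - x + y**3 - y**2 + 1.
Note: deg(f) ≤ deg(F) = 3; strict inequality happens when F is divisible by Z (lost terms).


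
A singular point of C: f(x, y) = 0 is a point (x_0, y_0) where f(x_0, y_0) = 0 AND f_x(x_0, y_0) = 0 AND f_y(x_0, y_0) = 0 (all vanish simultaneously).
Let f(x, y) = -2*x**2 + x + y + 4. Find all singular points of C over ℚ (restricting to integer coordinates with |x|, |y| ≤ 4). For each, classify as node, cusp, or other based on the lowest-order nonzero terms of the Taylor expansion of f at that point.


No singular points in the scanned grid; C is smooth there.

Compute partial derivatives:
  f_x = 1 - 4*x.
  f_y = 1.
f_y = 1 is a nonzero constant, so f_y never vanishes: no point (x, y) can satisfy f = f_x = f_y = 0. In particular no (x, y) ∈ {−4, ..., 4}² is singular; the curve is smooth.


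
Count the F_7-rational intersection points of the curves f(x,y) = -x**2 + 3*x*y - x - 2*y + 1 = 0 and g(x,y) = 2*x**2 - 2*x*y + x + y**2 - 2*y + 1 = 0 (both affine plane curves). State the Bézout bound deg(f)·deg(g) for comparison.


Common zeros: ∅; count = 0; Bézout bound = 4.

deg(f) = 2, deg(g) = 2, so Bézout bound = 4.
Scan x ∈ F_7. For each x, list the y ∈ F_7 with f(x, y) ≡ 0 and those with g(x, y) ≡ 0 (mod 7); the common zeros in that column are the intersection.
  x = 0: f ≡ 0 at y ∈ {4}; g ≡ 0 at y ∈ {1}; common: ∅.
  x = 1: f ≡ 0 at y ∈ {1}; g ≡ 0 at y ∈ {2}; common: ∅.
  x = 2: f ≡ 0 at y ∈ {3}; g ≡ 0 at y ∈ ∅; common: ∅.
  x = 3: f ≡ 0 at y ∈ ∅; g ≡ 0 at y ∈ {3, 5}; common: ∅.
  x = 4: f ≡ 0 at y ∈ {4}; g ≡ 0 at y ∈ {1, 2}; common: ∅.
  x = 5: f ≡ 0 at y ∈ {6}; g ≡ 0 at y ∈ {0, 5}; common: ∅.
  x = 6: f ≡ 0 at y ∈ {3}; g ≡ 0 at y ∈ ∅; common: ∅.
Collecting: common zeros = ∅, so the count is 0.
Comparison with the Bézout bound: 0 ≤ 4 = deg(f)·deg(g), as expected for curves with no common component (the affine F_7-count falls short of the bound because intersections may lie at infinity, over extension fields, or carry multiplicity).


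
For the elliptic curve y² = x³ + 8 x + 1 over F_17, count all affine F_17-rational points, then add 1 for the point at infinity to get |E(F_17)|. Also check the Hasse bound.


Affine points = {(0, 1), (0, 16), (2, 5), (2, 12), (3, 1), (3, 16), (5, 8), (5, 9), (7, 3), (7, 14), (8, 4), (8, 13), (11, 3), (11, 14), (14, 1), (14, 16), (16, 3), (16, 14)}; affine count = 18; |E(F_17)| = 19.

Discriminant check: Δ ∝ 4a³ + 27b² = 4·8³ + 27·1² = 4·512 + 27·1 ≡ 1 (mod 17). Nonzero ⇒ E is nonsingular.
For each x ∈ F_17, compute rhs = x³ + 8·x + 1 mod 17, then count y ∈ F_17 with y² ≡ rhs.
  x = 0: rhs = 1, matching y values: 1, 16 (2 points).
  x = 1: rhs = 10, matching y values: none (0 points).
  x = 2: rhs = 8, matching y values: 5, 12 (2 points).
  x = 3: rhs = 1, matching y values: 1, 16 (2 points).
  x = 4: rhs = 12, matching y values: none (0 points).
  x = 5: rhs = 13, matching y values: 8, 9 (2 points).
  x = 6: rhs = 10, matching y values: none (0 points).
  x = 7: rhs = 9, matching y values: 3, 14 (2 points).
  x = 8: rhs = 16, matching y values: 4, 13 (2 points).
  x = 9: rhs = 3, matching y values: none (0 points).
  x = 10: rhs = 10, matching y values: none (0 points).
  x = 11: rhs = 9, matching y values: 3, 14 (2 points).
  x = 12: rhs = 6, matching y values: none (0 points).
  x = 13: rhs = 7, matching y values: none (0 points).
  x = 14: rhs = 1, matching y values: 1, 16 (2 points).
  x = 15: rhs = 11, matching y values: none (0 points).
  x = 16: rhs = 9, matching y values: 3, 14 (2 points).
Total affine count: 18.
Full point count |E(F_17)| = 18 + 1 = 19.
Hasse bound: |19 − (17+1)| = |1| = 1 ≤ 2√17 ≈ 8.2462 ✓.


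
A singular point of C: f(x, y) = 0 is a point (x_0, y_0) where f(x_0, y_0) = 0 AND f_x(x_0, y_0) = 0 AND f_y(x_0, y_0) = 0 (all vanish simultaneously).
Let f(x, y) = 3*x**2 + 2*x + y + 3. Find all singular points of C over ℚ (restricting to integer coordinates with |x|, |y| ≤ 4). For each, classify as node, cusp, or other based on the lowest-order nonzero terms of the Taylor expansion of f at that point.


No singular points in the scanned grid; C is smooth there.

Compute partial derivatives:
  f_x = 6*x + 2.
  f_y = 1.
f_y = 1 is a nonzero constant, so f_y never vanishes: no point (x, y) can satisfy f = f_x = f_y = 0. In particular no (x, y) ∈ {−4, ..., 4}² is singular; the curve is smooth.


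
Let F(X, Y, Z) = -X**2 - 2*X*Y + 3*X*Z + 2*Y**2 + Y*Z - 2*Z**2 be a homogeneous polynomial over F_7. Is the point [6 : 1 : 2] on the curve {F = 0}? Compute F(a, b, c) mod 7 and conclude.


F(6,1,2) ≡ 5 (mod 7); P is NOT on the curve.

Evaluate F(6, 1, 2) term-by-term (mod 7).
  -X**2 ↦ -1·36·1·1 = -36
  -2*X*Y ↦ -2·6·1·1 = -12
  3*X*Z ↦ 3·6·1·2 = 36
  2*Y**2 ↦ 2·1·1·1 = 2
  Y*Z ↦ 1·1·1·2 = 2
  -2*Z**2 ↦ -2·1·1·4 = -8
Sum: F(6, 1, 2) = (-36) + (-12) + (36) + (2) + (2) + (-8) = -16.
Reducing mod 7: -16 ≡ 5 (mod 7).
Since F(a, b, c) ≡ 5 ≠ 0 (mod 7), P does NOT lie on the curve.


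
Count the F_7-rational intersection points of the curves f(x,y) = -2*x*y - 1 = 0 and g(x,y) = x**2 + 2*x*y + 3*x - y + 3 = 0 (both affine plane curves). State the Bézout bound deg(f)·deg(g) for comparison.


Common zeros: {(2, 5)}; count = 1; Bézout bound = 4.

deg(f) = 2, deg(g) = 2, so Bézout bound = 4.
Scan x ∈ F_7. For each x, list the y ∈ F_7 with f(x, y) ≡ 0 and those with g(x, y) ≡ 0 (mod 7); the common zeros in that column are the intersection.
  x = 0: f ≡ 0 at y ∈ ∅; g ≡ 0 at y ∈ {3}; common: ∅.
  x = 1: f ≡ 0 at y ∈ {3}; g ≡ 0 at y ∈ {0}; common: ∅.
  x = 2: f ≡ 0 at y ∈ {5}; g ≡ 0 at y ∈ {5}; common: {5}.
  x = 3: f ≡ 0 at y ∈ {1}; g ≡ 0 at y ∈ {0}; common: ∅.
  x = 4: f ≡ 0 at y ∈ {6}; g ≡ 0 at y ∈ ∅; common: ∅.
  x = 5: f ≡ 0 at y ∈ {2}; g ≡ 0 at y ∈ {3}; common: ∅.
  x = 6: f ≡ 0 at y ∈ {4}; g ≡ 0 at y ∈ {5}; common: ∅.
Collecting: common zeros = {(2, 5)}, so the count is 1.
Comparison with the Bézout bound: 1 ≤ 4 = deg(f)·deg(g), as expected for curves with no common component (the affine F_7-count falls short of the bound because intersections may lie at infinity, over extension fields, or carry multiplicity).


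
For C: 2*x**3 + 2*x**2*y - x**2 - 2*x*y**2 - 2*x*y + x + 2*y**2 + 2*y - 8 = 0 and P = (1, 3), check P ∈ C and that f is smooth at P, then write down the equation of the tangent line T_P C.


Tangent line at P: -7*x + 2*y + 1 = 0.

Step 1: f(1, 3) = 0, so P lies on C.
Step 2: partial derivatives
  f_x(x, y) = 6*x**2 + 4*x*y - 2*x - 2*y**2 - 2*y + 1, f_y(x, y) = 2*x**2 - 4*x*y - 2*x + 4*y + 2.
  f_x(P) = -7, f_y(P) = 2 (gradient nonzero, so P is smooth).
Step 3: tangent line at P: -7·(x − 1) + 2·(y − 3) = 0.
Expanding: -7*x + 2*y + 1 = 0.


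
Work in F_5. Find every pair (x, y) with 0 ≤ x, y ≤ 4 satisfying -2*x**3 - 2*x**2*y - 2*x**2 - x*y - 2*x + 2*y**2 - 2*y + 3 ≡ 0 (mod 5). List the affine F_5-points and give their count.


Affine F_5-points: {(0, 3), (1, 2), (1, 3), (2, 0), (2, 1), (3, 0), (3, 4), (4, 0), (4, 4)}; count = 9.

For each of the 25 pairs (x, y) ∈ F_5², evaluate f(x, y) mod 5. Record the zeros.
  x = 0: [0↦3, 1↦3, 2↦2, 3↦0, 4↦2]  zeros at y ∈ {3}
  x = 1: [0↦2, 1↦4, 2↦0, 3↦0, 4↦4]  zeros at y ∈ {2, 3}
  x = 2: [0↦0, 1↦0, 2↦4, 3↦2, 4↦4]  zeros at y ∈ {0, 1}
  x = 3: [0↦0, 1↦4, 2↦2, 3↦4, 4↦0]  zeros at y ∈ {0, 4}
  x = 4: [0↦0, 1↦4, 2↦2, 3↦4, 4↦0]  zeros at y ∈ {0, 4}
Collecting zeros: affine points = {(0, 3), (1, 2), (1, 3), (2, 0), (2, 1), (3, 0), (3, 4), (4, 0), (4, 4)}.
Total count |C(F_5)_aff| = 9.


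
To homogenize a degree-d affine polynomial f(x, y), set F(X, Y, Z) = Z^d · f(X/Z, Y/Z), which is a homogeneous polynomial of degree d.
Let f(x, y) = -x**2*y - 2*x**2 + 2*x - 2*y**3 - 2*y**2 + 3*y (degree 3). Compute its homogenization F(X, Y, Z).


F(X, Y, Z) = -X**2*Y - 2*X**2*Z + 2*X*Z**2 - 2*Y**3 - 2*Y**2*Z + 3*Y*Z**2

deg(f) = 3.
Substitute x = X/Z, y = Y/Z into f, then multiply by Z^3.
  monomial -1·x^2·y^1 ↦ -1·X^2·Y^1·Z^0.
  monomial -2·x^2·y^0 ↦ -2·X^2·Y^0·Z^1.
  monomial 2·x^1·y^0 ↦ 2·X^1·Y^0·Z^2.
  monomial -2·x^0·y^3 ↦ -2·X^0·Y^3·Z^0.
  monomial -2·x^0·y^2 ↦ -2·X^0·Y^2·Z^1.
  monomial 3·x^0·y^1 ↦ 3·X^0·Y^1·Z^2.
Collecting: F(X, Y, Z) = -X**2*Y - 2*X**2*Z + 2*X*Z**2 - 2*Y**3 - 2*Y**2*Z + 3*Y*Z**2.


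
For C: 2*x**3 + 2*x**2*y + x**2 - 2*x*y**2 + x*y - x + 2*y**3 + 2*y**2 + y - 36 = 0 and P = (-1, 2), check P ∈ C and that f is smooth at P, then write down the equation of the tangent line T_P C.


Tangent line at P: -11*x + 42*y - 95 = 0.

Step 1: f(-1, 2) = 0, so P lies on C.
Step 2: partial derivatives
  f_x(x, y) = 6*x**2 + 4*x*y + 2*x - 2*y**2 + y - 1, f_y(x, y) = 2*x**2 - 4*x*y + x + 6*y**2 + 4*y + 1.
  f_x(P) = -11, f_y(P) = 42 (gradient nonzero, so P is smooth).
Step 3: tangent line at P: -11·(x − -1) + 42·(y − 2) = 0.
Expanding: -11*x + 42*y - 95 = 0.


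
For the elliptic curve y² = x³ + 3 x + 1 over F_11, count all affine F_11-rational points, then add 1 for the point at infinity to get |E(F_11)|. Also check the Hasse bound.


Affine points = {(0, 1), (0, 10), (1, 4), (1, 7), (2, 2), (2, 9), (3, 2), (3, 9), (4, 0), (5, 3), (5, 8), (6, 2), (6, 9), (8, 3), (8, 8), (9, 3), (9, 8)}; affine count = 17; |E(F_11)| = 18.

Discriminant check: Δ ∝ 4a³ + 27b² = 4·3³ + 27·1² = 4·27 + 27·1 ≡ 3 (mod 11). Nonzero ⇒ E is nonsingular.
For each x ∈ F_11, compute rhs = x³ + 3·x + 1 mod 11, then count y ∈ F_11 with y² ≡ rhs.
  x = 0: rhs = 1, matching y values: 1, 10 (2 points).
  x = 1: rhs = 5, matching y values: 4, 7 (2 points).
  x = 2: rhs = 4, matching y values: 2, 9 (2 points).
  x = 3: rhs = 4, matching y values: 2, 9 (2 points).
  x = 4: rhs = 0, matching y values: 0 (1 points).
  x = 5: rhs = 9, matching y values: 3, 8 (2 points).
  x = 6: rhs = 4, matching y values: 2, 9 (2 points).
  x = 7: rhs = 2, matching y values: none (0 points).
  x = 8: rhs = 9, matching y values: 3, 8 (2 points).
  x = 9: rhs = 9, matching y values: 3, 8 (2 points).
  x = 10: rhs = 8, matching y values: none (0 points).
Total affine count: 17.
Full point count |E(F_11)| = 17 + 1 = 18.
Hasse bound: |18 − (11+1)| = |6| = 6 ≤ 2√11 ≈ 6.6332 ✓.


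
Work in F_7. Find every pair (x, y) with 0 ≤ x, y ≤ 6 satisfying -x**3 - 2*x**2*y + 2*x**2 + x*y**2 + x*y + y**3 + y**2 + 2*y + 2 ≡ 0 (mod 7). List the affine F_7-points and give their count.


Affine F_7-points: {(0, 6), (1, 1), (1, 2), (2, 2), (2, 4), (2, 5), (3, 0), (4, 6)}; count = 8.

For each of the 49 pairs (x, y) ∈ F_7², evaluate f(x, y) mod 7. Record the zeros.
  x = 0: [0↦2, 1↦6, 2↦4, 3↦2, 4↦6, 5↦1, 6↦0]  zeros at y ∈ {6}
  x = 1: [0↦3, 1↦0, 2↦0, 3↦2, 4↦5, 5↦1, 6↦3]  zeros at y ∈ {1, 2}
  x = 2: [0↦2, 1↦2, 2↦0, 3↦2, 4↦0, 5↦0, 6↦1]  zeros at y ∈ {2, 4, 5}
  x = 3: [0↦0, 1↦6, 2↦5, 3↦3, 4↦6, 5↦6, 6↦2]  zeros at y ∈ {0}
  x = 4: [0↦5, 1↦6, 2↦2, 3↦6, 4↦3, 5↦6, 6↦0]  zeros at y ∈ {6}
  x = 5: [0↦4, 1↦3, 2↦6, 3↦5, 4↦6, 5↦1, 6↦3]  zeros at y ∈ ∅
  x = 6: [0↦5, 1↦5, 2↦4, 3↦1, 4↦2, 5↦6, 6↦5]  zeros at y ∈ ∅
Collecting zeros: affine points = {(0, 6), (1, 1), (1, 2), (2, 2), (2, 4), (2, 5), (3, 0), (4, 6)}.
Total count |C(F_7)_aff| = 8.


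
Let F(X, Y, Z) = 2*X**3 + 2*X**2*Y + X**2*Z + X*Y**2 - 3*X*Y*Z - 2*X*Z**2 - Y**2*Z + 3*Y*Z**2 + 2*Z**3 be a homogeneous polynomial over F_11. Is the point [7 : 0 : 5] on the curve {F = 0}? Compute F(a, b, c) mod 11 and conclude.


F(7,0,5) ≡ 6 (mod 11); P is NOT on the curve.

Evaluate F(7, 0, 5) term-by-term (mod 11).
  2*X**3 ↦ 2·343·1·1 = 686
  2*X**2*Y ↦ 2·49·0·1 = 0
  X**2*Z ↦ 1·49·1·5 = 245
  X*Y**2 ↦ 1·7·0·1 = 0
  -3*X*Y*Z ↦ -3·7·0·5 = 0
  -2*X*Z**2 ↦ -2·7·1·25 = -350
  -Y**2*Z ↦ -1·1·0·5 = 0
  3*Y*Z**2 ↦ 3·1·0·25 = 0
  2*Z**3 ↦ 2·1·1·125 = 250
Sum: F(7, 0, 5) = (686) + (0) + (245) + (0) + (0) + (-350) + (0) + (0) + (250) = 831.
Reducing mod 11: 831 ≡ 6 (mod 11).
Since F(a, b, c) ≡ 6 ≠ 0 (mod 11), P does NOT lie on the curve.


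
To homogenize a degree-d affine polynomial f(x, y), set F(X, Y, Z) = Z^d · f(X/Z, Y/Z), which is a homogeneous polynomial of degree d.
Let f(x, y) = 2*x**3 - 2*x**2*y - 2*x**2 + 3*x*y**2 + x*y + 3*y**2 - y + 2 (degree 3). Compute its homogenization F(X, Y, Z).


F(X, Y, Z) = 2*X**3 - 2*X**2*Y - 2*X**2*Z + 3*X*Y**2 + X*Y*Z + 3*Y**2*Z - Y*Z**2 + 2*Z**3

deg(f) = 3.
Substitute x = X/Z, y = Y/Z into f, then multiply by Z^3.
  monomial 2·x^3·y^0 ↦ 2·X^3·Y^0·Z^0.
  monomial -2·x^2·y^1 ↦ -2·X^2·Y^1·Z^0.
  monomial -2·x^2·y^0 ↦ -2·X^2·Y^0·Z^1.
  monomial 3·x^1·y^2 ↦ 3·X^1·Y^2·Z^0.
  monomial 1·x^1·y^1 ↦ 1·X^1·Y^1·Z^1.
  monomial 3·x^0·y^2 ↦ 3·X^0·Y^2·Z^1.
  monomial -1·x^0·y^1 ↦ -1·X^0·Y^1·Z^2.
  monomial 2·x^0·y^0 ↦ 2·X^0·Y^0·Z^3.
Collecting: F(X, Y, Z) = 2*X**3 - 2*X**2*Y - 2*X**2*Z + 3*X*Y**2 + X*Y*Z + 3*Y**2*Z - Y*Z**2 + 2*Z**3.


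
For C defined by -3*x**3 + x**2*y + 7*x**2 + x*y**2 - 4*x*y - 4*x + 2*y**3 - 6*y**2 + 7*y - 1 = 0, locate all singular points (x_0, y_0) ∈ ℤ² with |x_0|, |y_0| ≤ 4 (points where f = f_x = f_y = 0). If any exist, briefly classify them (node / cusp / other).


Singular points: {(1, 1)}; classification: node.

Compute partial derivatives:
  f_x = -9*x**2 + 2*x*y + 14*x + y**2 - 4*y - 4.
  f_y = x**2 + 2*x*y - 4*x + 6*y**2 - 12*y + 7.
Scan x_0 ∈ {−4, ..., 4}. For each x_0, f_y(x_0, y) is a polynomial in y; find its integer roots y ∈ {−4, ..., 4}, then test f_x and f at those candidates.
  x = -4: f_y(-4, y) = 6*y**2 - 20*y + 39; no integer root y with |y| ≤ 4.
  x = -3: f_y(-3, y) = 6*y**2 - 18*y + 28; no integer root y with |y| ≤ 4.
  x = -2: f_y(-2, y) = 6*y**2 - 16*y + 19; no integer root y with |y| ≤ 4.
  x = -1: f_y(-1, y) = 6*y**2 - 14*y + 12; no integer root y with |y| ≤ 4.
  x = 0: f_y(0, y) = 6*y**2 - 12*y + 7; no integer root y with |y| ≤ 4.
  x = 1: f_y(1, y) = 6*y**2 - 10*y + 4; vanishes at y ∈ {1}. (1, 1): f_x = 0, f = 0 — SINGULAR.
  x = 2: f_y(2, y) = 6*y**2 - 8*y + 3; no integer root y with |y| ≤ 4.
  x = 3: f_y(3, y) = 6*y**2 - 6*y + 4; no integer root y with |y| ≤ 4.
  x = 4: f_y(4, y) = 6*y**2 - 4*y + 7; no integer root y with |y| ≤ 4.
Only singular point on the grid: (1, 1).
Classify: substitute x = 1 + u, y = 1 + v and expand: f = -3*u**3 + u**2*v - u**2 + u*v**2 + 2*v**3 + v**2.
No constant or linear terms (consistent with a singular point). Quadratic part: -u**2 + v**2. Cubic part: -3*u**3 + u**2*v + u*v**2 + 2*v**3.
The quadratic part v**2 - u**2 = (v − u)(v + u) splits into two distinct linear factors, so there are two distinct tangent lines y − 1 = ±(x − 1) — this is a node (ordinary double point).
Classification: node.


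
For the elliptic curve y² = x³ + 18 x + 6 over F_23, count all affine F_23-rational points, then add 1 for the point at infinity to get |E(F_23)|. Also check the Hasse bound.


Affine points = {(0, 11), (0, 12), (1, 5), (1, 18), (2, 2), (2, 21), (3, 8), (3, 15), (4, 2), (4, 21), (6, 10), (6, 13), (8, 8), (8, 15), (9, 0), (10, 6), (10, 17), (12, 8), (12, 15), (14, 9), (14, 14), (17, 2), (17, 21), (19, 10), (19, 13), (21, 10), (21, 13)}; affine count = 27; |E(F_23)| = 28.

Discriminant check: Δ ∝ 4a³ + 27b² = 4·18³ + 27·6² = 4·5832 + 27·36 ≡ 12 (mod 23). Nonzero ⇒ E is nonsingular.
For each x ∈ F_23, compute rhs = x³ + 18·x + 6 mod 23, then count y ∈ F_23 with y² ≡ rhs.
  x = 0: rhs = 6, matching y values: 11, 12 (2 points).
  x = 1: rhs = 2, matching y values: 5, 18 (2 points).
  x = 2: rhs = 4, matching y values: 2, 21 (2 points).
  x = 3: rhs = 18, matching y values: 8, 15 (2 points).
  x = 4: rhs = 4, matching y values: 2, 21 (2 points).
  x = 5: rhs = 14, matching y values: none (0 points).
  x = 6: rhs = 8, matching y values: 10, 13 (2 points).
  x = 7: rhs = 15, matching y values: none (0 points).
  x = 8: rhs = 18, matching y values: 8, 15 (2 points).
  x = 9: rhs = 0, matching y values: 0 (1 points).
  x = 10: rhs = 13, matching y values: 6, 17 (2 points).
  x = 11: rhs = 17, matching y values: none (0 points).
  x = 12: rhs = 18, matching y values: 8, 15 (2 points).
  x = 13: rhs = 22, matching y values: none (0 points).
  x = 14: rhs = 12, matching y values: 9, 14 (2 points).
  x = 15: rhs = 17, matching y values: none (0 points).
  x = 16: rhs = 20, matching y values: none (0 points).
  x = 17: rhs = 4, matching y values: 2, 21 (2 points).
  x = 18: rhs = 21, matching y values: none (0 points).
  x = 19: rhs = 8, matching y values: 10, 13 (2 points).
  x = 20: rhs = 17, matching y values: none (0 points).
  x = 21: rhs = 8, matching y values: 10, 13 (2 points).
  x = 22: rhs = 10, matching y values: none (0 points).
Total affine count: 27.
Full point count |E(F_23)| = 27 + 1 = 28.
Hasse bound: |28 − (23+1)| = |4| = 4 ≤ 2√23 ≈ 9.5917 ✓.


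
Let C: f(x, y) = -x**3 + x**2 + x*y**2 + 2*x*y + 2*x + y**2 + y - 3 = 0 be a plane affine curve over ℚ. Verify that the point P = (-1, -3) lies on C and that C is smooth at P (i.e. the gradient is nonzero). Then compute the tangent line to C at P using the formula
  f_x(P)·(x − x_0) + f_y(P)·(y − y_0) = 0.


Tangent line at P: -y - 3 = 0.

Step 1: f(-1, -3) = 0, so P lies on C.
Step 2: partial derivatives
  f_x(x, y) = -3*x**2 + 2*x + y**2 + 2*y + 2, f_y(x, y) = 2*x*y + 2*x + 2*y + 1.
  f_x(P) = 0, f_y(P) = -1 (gradient nonzero, so P is smooth).
Step 3: tangent line at P: 0·(x − -1) + -1·(y − -3) = 0.
Expanding: -y - 3 = 0.


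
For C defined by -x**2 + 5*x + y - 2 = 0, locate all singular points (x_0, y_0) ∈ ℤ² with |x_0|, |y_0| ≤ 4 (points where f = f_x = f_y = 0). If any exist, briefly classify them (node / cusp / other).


No singular points in the scanned grid; C is smooth there.

Compute partial derivatives:
  f_x = 5 - 2*x.
  f_y = 1.
f_y = 1 is a nonzero constant, so f_y never vanishes: no point (x, y) can satisfy f = f_x = f_y = 0. In particular no (x, y) ∈ {−4, ..., 4}² is singular; the curve is smooth.


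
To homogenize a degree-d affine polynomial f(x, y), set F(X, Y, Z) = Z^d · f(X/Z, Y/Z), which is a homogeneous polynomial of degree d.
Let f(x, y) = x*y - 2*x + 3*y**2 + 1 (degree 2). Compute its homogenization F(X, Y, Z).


F(X, Y, Z) = X*Y - 2*X*Z + 3*Y**2 + Z**2

deg(f) = 2.
Substitute x = X/Z, y = Y/Z into f, then multiply by Z^2.
  monomial 1·x^1·y^1 ↦ 1·X^1·Y^1·Z^0.
  monomial -2·x^1·y^0 ↦ -2·X^1·Y^0·Z^1.
  monomial 3·x^0·y^2 ↦ 3·X^0·Y^2·Z^0.
  monomial 1·x^0·y^0 ↦ 1·X^0·Y^0·Z^2.
Collecting: F(X, Y, Z) = X*Y - 2*X*Z + 3*Y**2 + Z**2.


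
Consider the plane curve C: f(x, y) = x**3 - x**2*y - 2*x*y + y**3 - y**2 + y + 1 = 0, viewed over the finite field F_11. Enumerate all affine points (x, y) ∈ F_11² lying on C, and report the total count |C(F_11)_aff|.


Affine F_11-points: {(0, 3), (0, 6), (1, 1), (2, 9), (3, 9), (4, 7), (4, 9), (6, 4), (7, 3), (10, 0), (10, 5), (10, 7)}; count = 12.

For each of the 121 pairs (x, y) ∈ F_11², evaluate f(x, y) mod 11. Record the zeros.
  x = 0: [0↦1, 1↦2, 2↦7, 3↦0, 4↦9, 5↦7, 6↦0, 7↦5, 8↦6, 9↦9, 10↦9]  zeros at y ∈ {3, 6}
  x = 1: [0↦2, 1↦0, 2↦2, 3↦3, 4↦9, 5↦4, 6↦5, 7↦7, 8↦5, 9↦5, 10↦2]  zeros at y ∈ {1}
  x = 2: [0↦9, 1↦2, 2↦10, 3↦6, 4↦7, 5↦8, 6↦4, 7↦1, 8↦5, 9↦0, 10↦3]  zeros at y ∈ {9}
  x = 3: [0↦6, 1↦3, 2↦4, 3↦4, 4↦9, 5↦3, 6↦3, 7↦4, 8↦1, 9↦0, 10↦7]  zeros at y ∈ {9}
  x = 4: [0↦10, 1↦9, 2↦1, 3↦3, 4↦10, 5↦6, 6↦8, 7↦0, 8↦10, 9↦0, 10↦9]  zeros at y ∈ {7, 9}
  x = 5: [0↦5, 1↦4, 2↦7, 3↦9, 4↦5, 5↦1, 6↦3, 7↦6, 8↦5, 9↦6, 10↦4]  zeros at y ∈ ∅
  x = 6: [0↦8, 1↦5, 2↦6, 3↦6, 4↦0, 5↦5, 6↦5, 7↦6, 8↦3, 9↦2, 10↦9]  zeros at y ∈ {4}
  x = 7: [0↦3, 1↦7, 2↦4, 3↦0, 4↦1, 5↦2, 6↦9, 7↦6, 8↦10, 9↦5, 10↦8]  zeros at y ∈ {3}
  x = 8: [0↦7, 1↦5, 2↦7, 3↦8, 4↦3, 5↦9, 6↦10, 7↦1, 8↦10, 9↦10, 10↦7]  zeros at y ∈ ∅
  x = 9: [0↦4, 1↦5, 2↦10, 3↦3, 4↦1, 5↦10, 6↦3, 7↦8, 8↦9, 9↦1, 10↦1]  zeros at y ∈ ∅
  x = 10: [0↦0, 1↦2, 2↦8, 3↦2, 4↦1, 5↦0, 6↦5, 7↦0, 8↦2, 9↦6, 10↦7]  zeros at y ∈ {0, 5, 7}
Collecting zeros: affine points = {(0, 3), (0, 6), (1, 1), (2, 9), (3, 9), (4, 7), (4, 9), (6, 4), (7, 3), (10, 0), (10, 5), (10, 7)}.
Total count |C(F_11)_aff| = 12.


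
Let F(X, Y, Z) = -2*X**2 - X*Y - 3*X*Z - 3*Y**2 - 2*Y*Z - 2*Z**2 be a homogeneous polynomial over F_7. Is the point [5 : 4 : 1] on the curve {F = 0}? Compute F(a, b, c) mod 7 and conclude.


F(5,4,1) ≡ 4 (mod 7); P is NOT on the curve.

Evaluate F(5, 4, 1) term-by-term (mod 7).
  -2*X**2 ↦ -2·25·1·1 = -50
  -X*Y ↦ -1·5·4·1 = -20
  -3*X*Z ↦ -3·5·1·1 = -15
  -3*Y**2 ↦ -3·1·16·1 = -48
  -2*Y*Z ↦ -2·1·4·1 = -8
  -2*Z**2 ↦ -2·1·1·1 = -2
Sum: F(5, 4, 1) = (-50) + (-20) + (-15) + (-48) + (-8) + (-2) = -143.
Reducing mod 7: -143 ≡ 4 (mod 7).
Since F(a, b, c) ≡ 4 ≠ 0 (mod 7), P does NOT lie on the curve.


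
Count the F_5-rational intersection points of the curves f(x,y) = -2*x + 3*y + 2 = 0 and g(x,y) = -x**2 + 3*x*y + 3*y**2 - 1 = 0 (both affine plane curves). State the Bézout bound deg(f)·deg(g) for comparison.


Common zeros: ∅; count = 0; Bézout bound = 2.

deg(f) = 1, deg(g) = 2, so Bézout bound = 2.
Scan x ∈ F_5. For each x, list the y ∈ F_5 with f(x, y) ≡ 0 and those with g(x, y) ≡ 0 (mod 5); the common zeros in that column are the intersection.
  x = 0: f ≡ 0 at y ∈ {1}; g ≡ 0 at y ∈ ∅; common: ∅.
  x = 1: f ≡ 0 at y ∈ {0}; g ≡ 0 at y ∈ ∅; common: ∅.
  x = 2: f ≡ 0 at y ∈ {4}; g ≡ 0 at y ∈ {0, 3}; common: ∅.
  x = 3: f ≡ 0 at y ∈ {3}; g ≡ 0 at y ∈ {0, 2}; common: ∅.
  x = 4: f ≡ 0 at y ∈ {2}; g ≡ 0 at y ∈ ∅; common: ∅.
Collecting: common zeros = ∅, so the count is 0.
Comparison with the Bézout bound: 0 ≤ 2 = deg(f)·deg(g), as expected for curves with no common component (the affine F_5-count falls short of the bound because intersections may lie at infinity, over extension fields, or carry multiplicity).


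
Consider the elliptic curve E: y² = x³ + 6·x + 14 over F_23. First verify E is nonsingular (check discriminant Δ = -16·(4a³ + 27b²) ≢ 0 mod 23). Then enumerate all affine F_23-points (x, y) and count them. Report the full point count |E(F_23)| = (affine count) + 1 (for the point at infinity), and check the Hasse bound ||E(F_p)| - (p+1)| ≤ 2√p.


Affine points = {(3, 6), (3, 17), (5, 10), (5, 13), (6, 6), (6, 17), (7, 10), (7, 13), (10, 4), (10, 19), (11, 10), (11, 13), (13, 9), (13, 14), (14, 6), (14, 17), (15, 11), (15, 12), (19, 8), (19, 15)}; affine count = 20; |E(F_23)| = 21.

Discriminant check: Δ ∝ 4a³ + 27b² = 4·6³ + 27·14² = 4·216 + 27·196 ≡ 15 (mod 23). Nonzero ⇒ E is nonsingular.
For each x ∈ F_23, compute rhs = x³ + 6·x + 14 mod 23, then count y ∈ F_23 with y² ≡ rhs.
  x = 0: rhs = 14, matching y values: none (0 points).
  x = 1: rhs = 21, matching y values: none (0 points).
  x = 2: rhs = 11, matching y values: none (0 points).
  x = 3: rhs = 13, matching y values: 6, 17 (2 points).
  x = 4: rhs = 10, matching y values: none (0 points).
  x = 5: rhs = 8, matching y values: 10, 13 (2 points).
  x = 6: rhs = 13, matching y values: 6, 17 (2 points).
  x = 7: rhs = 8, matching y values: 10, 13 (2 points).
  x = 8: rhs = 22, matching y values: none (0 points).
  x = 9: rhs = 15, matching y values: none (0 points).
  x = 10: rhs = 16, matching y values: 4, 19 (2 points).
  x = 11: rhs = 8, matching y values: 10, 13 (2 points).
  x = 12: rhs = 20, matching y values: none (0 points).
  x = 13: rhs = 12, matching y values: 9, 14 (2 points).
  x = 14: rhs = 13, matching y values: 6, 17 (2 points).
  x = 15: rhs = 6, matching y values: 11, 12 (2 points).
  x = 16: rhs = 20, matching y values: none (0 points).
  x = 17: rhs = 15, matching y values: none (0 points).
  x = 18: rhs = 20, matching y values: none (0 points).
  x = 19: rhs = 18, matching y values: 8, 15 (2 points).
  x = 20: rhs = 15, matching y values: none (0 points).
  x = 21: rhs = 17, matching y values: none (0 points).
  x = 22: rhs = 7, matching y values: none (0 points).
Total affine count: 20.
Full point count |E(F_23)| = 20 + 1 = 21.
Hasse bound: |21 − (23+1)| = |-3| = 3 ≤ 2√23 ≈ 9.5917 ✓.


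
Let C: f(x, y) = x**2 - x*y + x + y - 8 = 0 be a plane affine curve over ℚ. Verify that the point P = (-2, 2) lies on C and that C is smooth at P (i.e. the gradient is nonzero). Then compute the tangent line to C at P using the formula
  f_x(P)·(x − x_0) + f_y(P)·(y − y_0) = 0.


Tangent line at P: -5*x + 3*y - 16 = 0.

Step 1: f(-2, 2) = 0, so P lies on C.
Step 2: partial derivatives
  f_x(x, y) = 2*x - y + 1, f_y(x, y) = 1 - x.
  f_x(P) = -5, f_y(P) = 3 (gradient nonzero, so P is smooth).
Step 3: tangent line at P: -5·(x − -2) + 3·(y − 2) = 0.
Expanding: -5*x + 3*y - 16 = 0.


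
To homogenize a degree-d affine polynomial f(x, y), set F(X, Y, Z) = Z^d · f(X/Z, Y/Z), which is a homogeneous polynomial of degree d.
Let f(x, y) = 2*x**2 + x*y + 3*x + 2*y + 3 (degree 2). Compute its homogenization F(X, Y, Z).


F(X, Y, Z) = 2*X**2 + X*Y + 3*X*Z + 2*Y*Z + 3*Z**2

deg(f) = 2.
Substitute x = X/Z, y = Y/Z into f, then multiply by Z^2.
  monomial 2·x^2·y^0 ↦ 2·X^2·Y^0·Z^0.
  monomial 1·x^1·y^1 ↦ 1·X^1·Y^1·Z^0.
  monomial 3·x^1·y^0 ↦ 3·X^1·Y^0·Z^1.
  monomial 2·x^0·y^1 ↦ 2·X^0·Y^1·Z^1.
  monomial 3·x^0·y^0 ↦ 3·X^0·Y^0·Z^2.
Collecting: F(X, Y, Z) = 2*X**2 + X*Y + 3*X*Z + 2*Y*Z + 3*Z**2.


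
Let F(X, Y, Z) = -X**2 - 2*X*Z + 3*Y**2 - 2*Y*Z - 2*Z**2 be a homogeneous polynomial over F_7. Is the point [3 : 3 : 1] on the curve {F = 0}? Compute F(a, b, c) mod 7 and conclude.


F(3,3,1) ≡ 4 (mod 7); P is NOT on the curve.

Evaluate F(3, 3, 1) term-by-term (mod 7).
  -X**2 ↦ -1·9·1·1 = -9
  -2*X*Z ↦ -2·3·1·1 = -6
  3*Y**2 ↦ 3·1·9·1 = 27
  -2*Y*Z ↦ -2·1·3·1 = -6
  -2*Z**2 ↦ -2·1·1·1 = -2
Sum: F(3, 3, 1) = (-9) + (-6) + (27) + (-6) + (-2) = 4.
Reducing mod 7: 4 ≡ 4 (mod 7).
Since F(a, b, c) ≡ 4 ≠ 0 (mod 7), P does NOT lie on the curve.


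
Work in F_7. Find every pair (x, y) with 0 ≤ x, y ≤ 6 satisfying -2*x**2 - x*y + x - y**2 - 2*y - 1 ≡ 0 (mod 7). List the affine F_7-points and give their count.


Affine F_7-points: {(0, 6), (1, 5), (1, 6), (2, 0), (2, 3), (4, 3), (4, 5)}; count = 7.

For each of the 49 pairs (x, y) ∈ F_7², evaluate f(x, y) mod 7. Record the zeros.
  x = 0: [0↦6, 1↦3, 2↦5, 3↦5, 4↦3, 5↦6, 6↦0]  zeros at y ∈ {6}
  x = 1: [0↦5, 1↦1, 2↦2, 3↦1, 4↦5, 5↦0, 6↦0]  zeros at y ∈ {5, 6}
  x = 2: [0↦0, 1↦2, 2↦2, 3↦0, 4↦3, 5↦4, 6↦3]  zeros at y ∈ {0, 3}
  x = 3: [0↦5, 1↦6, 2↦5, 3↦2, 4↦4, 5↦4, 6↦2]  zeros at y ∈ ∅
  x = 4: [0↦6, 1↦6, 2↦4, 3↦0, 4↦1, 5↦0, 6↦4]  zeros at y ∈ {3, 5}
  x = 5: [0↦3, 1↦2, 2↦6, 3↦1, 4↦1, 5↦6, 6↦2]  zeros at y ∈ ∅
  x = 6: [0↦3, 1↦1, 2↦4, 3↦5, 4↦4, 5↦1, 6↦3]  zeros at y ∈ ∅
Collecting zeros: affine points = {(0, 6), (1, 5), (1, 6), (2, 0), (2, 3), (4, 3), (4, 5)}.
Total count |C(F_7)_aff| = 7.


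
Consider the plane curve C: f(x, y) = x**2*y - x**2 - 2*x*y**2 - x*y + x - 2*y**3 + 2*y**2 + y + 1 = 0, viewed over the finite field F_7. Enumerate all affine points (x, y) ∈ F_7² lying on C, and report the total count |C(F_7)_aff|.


Affine F_7-points: {(0, 4), (1, 1), (3, 6), (4, 6), (5, 5)}; count = 5.

For each of the 49 pairs (x, y) ∈ F_7², evaluate f(x, y) mod 7. Record the zeros.
  x = 0: [0↦1, 1↦2, 2↦2, 3↦3, 4↦0, 5↦2, 6↦4]  zeros at y ∈ {4}
  x = 1: [0↦1, 1↦0, 2↦1, 3↦6, 4↦3, 5↦1, 6↦2]  zeros at y ∈ {1}
  x = 2: [0↦6, 1↦5, 2↦2, 3↦6, 4↦5, 5↦1, 6↦3]  zeros at y ∈ ∅
  x = 3: [0↦2, 1↦3, 2↦5, 3↦3, 4↦6, 5↦2, 6↦0]  zeros at y ∈ {6}
  x = 4: [0↦3, 1↦1, 2↦3, 3↦4, 4↦6, 5↦4, 6↦0]  zeros at y ∈ {6}
  x = 5: [0↦2, 1↦6, 2↦3, 3↦2, 4↦5, 5↦0, 6↦3]  zeros at y ∈ {5}
  x = 6: [0↦6, 1↦4, 2↦5, 3↦4, 4↦3, 5↦4, 6↦2]  zeros at y ∈ ∅
Collecting zeros: affine points = {(0, 4), (1, 1), (3, 6), (4, 6), (5, 5)}.
Total count |C(F_7)_aff| = 5.


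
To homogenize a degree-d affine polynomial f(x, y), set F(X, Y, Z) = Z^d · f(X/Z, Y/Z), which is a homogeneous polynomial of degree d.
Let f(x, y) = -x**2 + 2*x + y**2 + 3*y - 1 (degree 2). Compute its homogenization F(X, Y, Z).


F(X, Y, Z) = -X**2 + 2*X*Z + Y**2 + 3*Y*Z - Z**2

deg(f) = 2.
Substitute x = X/Z, y = Y/Z into f, then multiply by Z^2.
  monomial -1·x^2·y^0 ↦ -1·X^2·Y^0·Z^0.
  monomial 2·x^1·y^0 ↦ 2·X^1·Y^0·Z^1.
  monomial 1·x^0·y^2 ↦ 1·X^0·Y^2·Z^0.
  monomial 3·x^0·y^1 ↦ 3·X^0·Y^1·Z^1.
  monomial -1·x^0·y^0 ↦ -1·X^0·Y^0·Z^2.
Collecting: F(X, Y, Z) = -X**2 + 2*X*Z + Y**2 + 3*Y*Z - Z**2.


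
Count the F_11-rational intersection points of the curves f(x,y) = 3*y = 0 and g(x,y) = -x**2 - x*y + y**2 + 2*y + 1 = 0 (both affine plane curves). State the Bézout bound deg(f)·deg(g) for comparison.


Common zeros: {(1, 0), (10, 0)}; count = 2; Bézout bound = 2.

deg(f) = 1, deg(g) = 2, so Bézout bound = 2.
Scan x ∈ F_11. For each x, list the y ∈ F_11 with f(x, y) ≡ 0 and those with g(x, y) ≡ 0 (mod 11); the common zeros in that column are the intersection.
  x = 0: f ≡ 0 at y ∈ {0}; g ≡ 0 at y ∈ {10}; common: ∅.
  x = 1: f ≡ 0 at y ∈ {0}; g ≡ 0 at y ∈ {0, 10}; common: {0}.
  x = 2: f ≡ 0 at y ∈ {0}; g ≡ 0 at y ∈ {5, 6}; common: ∅.
  x = 3: f ≡ 0 at y ∈ {0}; g ≡ 0 at y ∈ {6}; common: ∅.
  x = 4: f ≡ 0 at y ∈ {0}; g ≡ 0 at y ∈ {5, 8}; common: ∅.
  x = 5: f ≡ 0 at y ∈ {0}; g ≡ 0 at y ∈ ∅; common: ∅.
  x = 6: f ≡ 0 at y ∈ {0}; g ≡ 0 at y ∈ ∅; common: ∅.
  x = 7: f ≡ 0 at y ∈ {0}; g ≡ 0 at y ∈ ∅; common: ∅.
  x = 8: f ≡ 0 at y ∈ {0}; g ≡ 0 at y ∈ ∅; common: ∅.
  x = 9: f ≡ 0 at y ∈ {0}; g ≡ 0 at y ∈ ∅; common: ∅.
  x = 10: f ≡ 0 at y ∈ {0}; g ≡ 0 at y ∈ {0, 8}; common: {0}.
Collecting: common zeros = {(1, 0), (10, 0)}, so the count is 2.
Comparison with the Bézout bound: 2 ≤ 2 = deg(f)·deg(g), as expected for curves with no common component (the bound is attained).


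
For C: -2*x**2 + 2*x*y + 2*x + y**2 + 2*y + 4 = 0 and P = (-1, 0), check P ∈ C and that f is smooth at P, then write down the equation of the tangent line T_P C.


Tangent line at P: 6*x + 6 = 0.

Step 1: f(-1, 0) = 0, so P lies on C.
Step 2: partial derivatives
  f_x(x, y) = -4*x + 2*y + 2, f_y(x, y) = 2*x + 2*y + 2.
  f_x(P) = 6, f_y(P) = 0 (gradient nonzero, so P is smooth).
Step 3: tangent line at P: 6·(x − -1) + 0·(y − 0) = 0.
Expanding: 6*x + 6 = 0.


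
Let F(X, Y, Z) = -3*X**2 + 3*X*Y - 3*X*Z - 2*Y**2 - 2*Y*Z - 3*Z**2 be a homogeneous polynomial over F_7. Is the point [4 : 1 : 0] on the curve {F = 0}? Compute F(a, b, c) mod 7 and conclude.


F(4,1,0) ≡ 4 (mod 7); P is NOT on the curve.

Evaluate F(4, 1, 0) term-by-term (mod 7).
  -3*X**2 ↦ -3·16·1·1 = -48
  3*X*Y ↦ 3·4·1·1 = 12
  -3*X*Z ↦ -3·4·1·0 = 0
  -2*Y**2 ↦ -2·1·1·1 = -2
  -2*Y*Z ↦ -2·1·1·0 = 0
  -3*Z**2 ↦ -3·1·1·0 = 0
Sum: F(4, 1, 0) = (-48) + (12) + (0) + (-2) + (0) + (0) = -38.
Reducing mod 7: -38 ≡ 4 (mod 7).
Since F(a, b, c) ≡ 4 ≠ 0 (mod 7), P does NOT lie on the curve.


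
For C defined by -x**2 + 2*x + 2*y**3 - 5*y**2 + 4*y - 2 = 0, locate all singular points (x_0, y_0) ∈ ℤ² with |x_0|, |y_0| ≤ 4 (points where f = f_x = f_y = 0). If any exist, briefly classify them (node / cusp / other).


Singular points: {(1, 1)}; classification: node.

Compute partial derivatives:
  f_x = 2 - 2*x.
  f_y = 6*y**2 - 10*y + 4.
Scan x_0 ∈ {−4, ..., 4}. For each x_0, f_y(x_0, y) is a polynomial in y; find its integer roots y ∈ {−4, ..., 4}, then test f_x and f at those candidates.
  x = -4: f_y(-4, y) = 6*y**2 - 10*y + 4; vanishes at y ∈ {1}. (-4, 1): f_x = 10 ≠ 0.
  x = -3: f_y(-3, y) = 6*y**2 - 10*y + 4; vanishes at y ∈ {1}. (-3, 1): f_x = 8 ≠ 0.
  x = -2: f_y(-2, y) = 6*y**2 - 10*y + 4; vanishes at y ∈ {1}. (-2, 1): f_x = 6 ≠ 0.
  x = -1: f_y(-1, y) = 6*y**2 - 10*y + 4; vanishes at y ∈ {1}. (-1, 1): f_x = 4 ≠ 0.
  x = 0: f_y(0, y) = 6*y**2 - 10*y + 4; vanishes at y ∈ {1}. (0, 1): f_x = 2 ≠ 0.
  x = 1: f_y(1, y) = 6*y**2 - 10*y + 4; vanishes at y ∈ {1}. (1, 1): f_x = 0, f = 0 — SINGULAR.
  x = 2: f_y(2, y) = 6*y**2 - 10*y + 4; vanishes at y ∈ {1}. (2, 1): f_x = -2 ≠ 0.
  x = 3: f_y(3, y) = 6*y**2 - 10*y + 4; vanishes at y ∈ {1}. (3, 1): f_x = -4 ≠ 0.
  x = 4: f_y(4, y) = 6*y**2 - 10*y + 4; vanishes at y ∈ {1}. (4, 1): f_x = -6 ≠ 0.
Only singular point on the grid: (1, 1).
Classify: substitute x = 1 + u, y = 1 + v and expand: f = -u**2 + 2*v**3 + v**2.
No constant or linear terms (consistent with a singular point). Quadratic part: -u**2 + v**2. Cubic part: 2*v**3.
The quadratic part v**2 - u**2 = (v − u)(v + u) splits into two distinct linear factors, so there are two distinct tangent lines y − 1 = ±(x − 1) — this is a node (ordinary double point).
Classification: node.


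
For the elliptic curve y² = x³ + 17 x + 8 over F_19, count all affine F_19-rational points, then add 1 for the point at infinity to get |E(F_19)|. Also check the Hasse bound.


Affine points = {(1, 8), (1, 11), (4, 8), (4, 11), (5, 3), (5, 16), (9, 4), (9, 15), (10, 0), (11, 5), (11, 14), (14, 8), (14, 11), (15, 3), (15, 16), (16, 5), (16, 14), (17, 2), (17, 17), (18, 3), (18, 16)}; affine count = 21; |E(F_19)| = 22.

Discriminant check: Δ ∝ 4a³ + 27b² = 4·17³ + 27·8² = 4·4913 + 27·64 ≡ 5 (mod 19). Nonzero ⇒ E is nonsingular.
For each x ∈ F_19, compute rhs = x³ + 17·x + 8 mod 19, then count y ∈ F_19 with y² ≡ rhs.
  x = 0: rhs = 8, matching y values: none (0 points).
  x = 1: rhs = 7, matching y values: 8, 11 (2 points).
  x = 2: rhs = 12, matching y values: none (0 points).
  x = 3: rhs = 10, matching y values: none (0 points).
  x = 4: rhs = 7, matching y values: 8, 11 (2 points).
  x = 5: rhs = 9, matching y values: 3, 16 (2 points).
  x = 6: rhs = 3, matching y values: none (0 points).
  x = 7: rhs = 14, matching y values: none (0 points).
  x = 8: rhs = 10, matching y values: none (0 points).
  x = 9: rhs = 16, matching y values: 4, 15 (2 points).
  x = 10: rhs = 0, matching y values: 0 (1 points).
  x = 11: rhs = 6, matching y values: 5, 14 (2 points).
  x = 12: rhs = 2, matching y values: none (0 points).
  x = 13: rhs = 13, matching y values: none (0 points).
  x = 14: rhs = 7, matching y values: 8, 11 (2 points).
  x = 15: rhs = 9, matching y values: 3, 16 (2 points).
  x = 16: rhs = 6, matching y values: 5, 14 (2 points).
  x = 17: rhs = 4, matching y values: 2, 17 (2 points).
  x = 18: rhs = 9, matching y values: 3, 16 (2 points).
Total affine count: 21.
Full point count |E(F_19)| = 21 + 1 = 22.
Hasse bound: |22 − (19+1)| = |2| = 2 ≤ 2√19 ≈ 8.7178 ✓.


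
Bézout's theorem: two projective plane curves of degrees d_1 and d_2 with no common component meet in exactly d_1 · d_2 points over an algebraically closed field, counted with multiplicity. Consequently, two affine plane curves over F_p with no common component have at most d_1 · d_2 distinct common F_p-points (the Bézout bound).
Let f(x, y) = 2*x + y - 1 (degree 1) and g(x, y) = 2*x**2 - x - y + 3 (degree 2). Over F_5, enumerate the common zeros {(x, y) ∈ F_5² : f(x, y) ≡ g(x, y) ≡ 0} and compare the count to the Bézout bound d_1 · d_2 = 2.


Common zeros: {(1, 4)}; count = 1; Bézout bound = 2.

deg(f) = 1, deg(g) = 2, so Bézout bound = 2.
Scan x ∈ F_5. For each x, list the y ∈ F_5 with f(x, y) ≡ 0 and those with g(x, y) ≡ 0 (mod 5); the common zeros in that column are the intersection.
  x = 0: f ≡ 0 at y ∈ {1}; g ≡ 0 at y ∈ {3}; common: ∅.
  x = 1: f ≡ 0 at y ∈ {4}; g ≡ 0 at y ∈ {4}; common: {4}.
  x = 2: f ≡ 0 at y ∈ {2}; g ≡ 0 at y ∈ {4}; common: ∅.
  x = 3: f ≡ 0 at y ∈ {0}; g ≡ 0 at y ∈ {3}; common: ∅.
  x = 4: f ≡ 0 at y ∈ {3}; g ≡ 0 at y ∈ {1}; common: ∅.
Collecting: common zeros = {(1, 4)}, so the count is 1.
Comparison with the Bézout bound: 1 ≤ 2 = deg(f)·deg(g), as expected for curves with no common component (the affine F_5-count falls short of the bound because intersections may lie at infinity, over extension fields, or carry multiplicity).
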